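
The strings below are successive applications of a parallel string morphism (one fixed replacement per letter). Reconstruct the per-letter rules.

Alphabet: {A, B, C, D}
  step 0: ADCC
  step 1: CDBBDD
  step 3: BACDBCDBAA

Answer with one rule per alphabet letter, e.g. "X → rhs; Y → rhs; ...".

  step 0 ⇒ step 1: ADCC ⇒ CDB·B·D·D
    A ↦ CDB
    C ↦ D
    D ↦ B
    B ↦ A  (constrained at step 1)

A->CDB, B->A, C->D, D->B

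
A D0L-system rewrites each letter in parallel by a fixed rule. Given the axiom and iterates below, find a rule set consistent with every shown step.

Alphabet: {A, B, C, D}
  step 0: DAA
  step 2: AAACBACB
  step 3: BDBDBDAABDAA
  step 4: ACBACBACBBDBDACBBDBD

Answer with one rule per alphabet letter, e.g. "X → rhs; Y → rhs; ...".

A->BD, B->A, C->A, D->CB

  step 3 ⇒ step 4: BDBDBDAABDAA ⇒ A·CB·A·CB·A·CB·BD·BD·A·CB·BD·BD
    A ↦ BD
    B ↦ A
    D ↦ CB
  step 2 ⇒ step 3: AAACBACB ⇒ BD·BD·BD·A·A·BD·A·A
    C ↦ A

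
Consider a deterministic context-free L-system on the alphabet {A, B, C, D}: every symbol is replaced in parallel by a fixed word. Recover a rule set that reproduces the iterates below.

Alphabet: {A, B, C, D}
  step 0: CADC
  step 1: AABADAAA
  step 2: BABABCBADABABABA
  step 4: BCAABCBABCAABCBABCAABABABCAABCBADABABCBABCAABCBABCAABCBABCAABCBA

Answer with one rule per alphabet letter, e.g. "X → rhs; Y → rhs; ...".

A->BA, B->BC, C->AA, D->DA

  step 1 ⇒ step 2: AABADAAA ⇒ BA·BA·BC·BA·DA·BA·BA·BA
    A ↦ BA
    B ↦ BC
    D ↦ DA
  step 0 ⇒ step 1: CADC ⇒ AA·BA·DA·AA
    C ↦ AA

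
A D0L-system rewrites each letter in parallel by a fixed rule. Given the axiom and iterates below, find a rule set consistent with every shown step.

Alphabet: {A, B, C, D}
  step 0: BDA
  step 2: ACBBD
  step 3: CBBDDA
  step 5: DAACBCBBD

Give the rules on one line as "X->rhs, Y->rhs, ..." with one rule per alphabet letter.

  step 2 ⇒ step 3: ACBBD ⇒ CB·B·D·D·A
    A ↦ CB
    B ↦ D
    C ↦ B
    D ↦ A

A->CB, B->D, C->B, D->A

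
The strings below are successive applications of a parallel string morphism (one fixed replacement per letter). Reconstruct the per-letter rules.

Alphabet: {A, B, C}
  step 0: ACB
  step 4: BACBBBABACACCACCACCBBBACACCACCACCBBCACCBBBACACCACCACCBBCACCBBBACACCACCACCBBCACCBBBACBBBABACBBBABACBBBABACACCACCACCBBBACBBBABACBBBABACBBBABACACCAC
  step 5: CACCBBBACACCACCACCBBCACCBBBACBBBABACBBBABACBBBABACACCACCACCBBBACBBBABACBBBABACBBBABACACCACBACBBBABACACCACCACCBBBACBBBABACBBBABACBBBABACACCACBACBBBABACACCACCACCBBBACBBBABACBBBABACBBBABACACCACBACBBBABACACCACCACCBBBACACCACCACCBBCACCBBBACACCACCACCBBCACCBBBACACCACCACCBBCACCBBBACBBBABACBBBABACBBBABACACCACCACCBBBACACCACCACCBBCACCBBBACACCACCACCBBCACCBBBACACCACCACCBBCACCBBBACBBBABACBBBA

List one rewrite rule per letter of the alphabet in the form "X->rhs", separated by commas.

A->CBB, B->CAC, C->BA

  step 4 ⇒ step 5: BACBBBABACACCACCACCBBBACACCACCACCBBCACCBBBACACCACCACCBBCACCBBBACACCACCACCBBCACCBBBACBBBABACBBBABACBBBABACACCACCACCBBBACBBBABACBBBABACBBBABACACCAC ⇒ CAC·CBB·BA·CAC·CAC·CAC·CBB·CAC·CBB·BA·CBB·BA·BA·CBB·BA·BA·CBB·BA·BA·CAC·CAC·CAC·CBB·BA·CBB·BA·BA·CBB·BA·BA·CBB·BA·BA·CAC·CAC·BA·CBB·BA·BA·CAC·CAC·CAC·CBB·BA·CBB·BA·BA·CBB·BA·BA·CBB·BA·BA·CAC·CAC·BA·CBB·BA·BA·CAC·CAC·CAC·CBB·BA·CBB·BA·BA·CBB·BA·BA·CBB·BA·BA·CAC·CAC·BA·CBB·BA·BA·CAC·CAC·CAC·CBB·BA·CAC·CAC·CAC·CBB·CAC·CBB·BA·CAC·CAC·CAC·CBB·CAC·CBB·BA·CAC·CAC·CAC·CBB·CAC·CBB·BA·CBB·BA·BA·CBB·BA·BA·CBB·BA·BA·CAC·CAC·CAC·CBB·BA·CAC·CAC·CAC·CBB·CAC·CBB·BA·CAC·CAC·CAC·CBB·CAC·CBB·BA·CAC·CAC·CAC·CBB·CAC·CBB·BA·CBB·BA·BA·CBB·BA
    A ↦ CBB
    B ↦ CAC
    C ↦ BA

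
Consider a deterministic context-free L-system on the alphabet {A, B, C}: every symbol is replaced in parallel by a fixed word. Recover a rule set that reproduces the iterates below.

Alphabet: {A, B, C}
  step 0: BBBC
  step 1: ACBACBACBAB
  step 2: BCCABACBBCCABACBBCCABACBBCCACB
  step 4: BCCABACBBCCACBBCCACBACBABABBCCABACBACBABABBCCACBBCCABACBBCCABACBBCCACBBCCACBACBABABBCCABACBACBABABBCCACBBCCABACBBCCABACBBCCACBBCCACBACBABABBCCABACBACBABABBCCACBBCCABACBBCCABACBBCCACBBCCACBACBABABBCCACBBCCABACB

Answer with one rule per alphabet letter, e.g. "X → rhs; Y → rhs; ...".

A->BCC, B->ACB, C->AB

  step 1 ⇒ step 2: ACBACBACBAB ⇒ BCC·AB·ACB·BCC·AB·ACB·BCC·AB·ACB·BCC·ACB
    A ↦ BCC
    B ↦ ACB
    C ↦ AB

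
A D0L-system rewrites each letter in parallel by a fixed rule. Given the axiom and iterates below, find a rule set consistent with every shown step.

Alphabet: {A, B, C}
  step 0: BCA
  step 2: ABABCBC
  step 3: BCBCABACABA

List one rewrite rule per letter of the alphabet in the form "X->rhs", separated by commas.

A->B, B->C, C->ABA

  step 2 ⇒ step 3: ABABCBC ⇒ B·C·B·C·ABA·C·ABA
    A ↦ B
    B ↦ C
    C ↦ ABA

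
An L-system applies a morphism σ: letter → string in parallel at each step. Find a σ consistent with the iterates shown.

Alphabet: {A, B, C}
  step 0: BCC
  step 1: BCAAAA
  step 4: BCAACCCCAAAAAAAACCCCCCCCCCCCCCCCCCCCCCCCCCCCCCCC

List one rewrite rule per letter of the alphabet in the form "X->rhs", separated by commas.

  step 0 ⇒ step 1: BCC ⇒ BC·AA·AA
    B ↦ BC
    C ↦ AA
    A ↦ CC  (constrained at step 1)

A->CC, B->BC, C->AA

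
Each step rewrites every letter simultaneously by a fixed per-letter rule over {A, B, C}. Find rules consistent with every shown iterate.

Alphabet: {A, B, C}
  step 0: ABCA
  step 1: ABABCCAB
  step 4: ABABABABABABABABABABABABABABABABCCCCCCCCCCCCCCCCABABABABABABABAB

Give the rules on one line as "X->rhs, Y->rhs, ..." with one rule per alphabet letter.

A->AB, B->AB, C->CC

  step 0 ⇒ step 1: ABCA ⇒ AB·AB·CC·AB
    A ↦ AB
    B ↦ AB
    C ↦ CC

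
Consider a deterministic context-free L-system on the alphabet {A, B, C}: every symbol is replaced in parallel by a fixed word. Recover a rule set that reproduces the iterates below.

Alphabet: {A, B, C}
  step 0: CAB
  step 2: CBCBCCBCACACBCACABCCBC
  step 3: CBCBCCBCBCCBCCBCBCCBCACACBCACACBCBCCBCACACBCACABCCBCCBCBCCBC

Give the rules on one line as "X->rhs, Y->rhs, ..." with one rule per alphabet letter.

A->ACA, B->BC, C->CBC

  step 2 ⇒ step 3: CBCBCCBCACACBCACABCCBC ⇒ CBC·BC·CBC·BC·CBC·CBC·BC·CBC·ACA·CBC·ACA·CBC·BC·CBC·ACA·CBC·ACA·BC·CBC·CBC·BC·CBC
    A ↦ ACA
    B ↦ BC
    C ↦ CBC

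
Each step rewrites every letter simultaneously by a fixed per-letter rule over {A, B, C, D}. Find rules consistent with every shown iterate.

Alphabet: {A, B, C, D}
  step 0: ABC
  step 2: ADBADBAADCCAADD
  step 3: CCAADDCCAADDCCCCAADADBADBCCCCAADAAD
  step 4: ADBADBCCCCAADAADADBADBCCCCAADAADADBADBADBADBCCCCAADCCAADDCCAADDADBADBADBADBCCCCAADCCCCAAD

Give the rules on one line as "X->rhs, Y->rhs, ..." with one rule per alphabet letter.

A->CC, B->D, C->ADB, D->AAD

  step 3 ⇒ step 4: CCAADDCCAADDCCCCAADADBADBCCCCAADAAD ⇒ ADB·ADB·CC·CC·AAD·AAD·ADB·ADB·CC·CC·AAD·AAD·ADB·ADB·ADB·ADB·CC·CC·AAD·CC·AAD·D·CC·AAD·D·ADB·ADB·ADB·ADB·CC·CC·AAD·CC·CC·AAD
    A ↦ CC
    B ↦ D
    C ↦ ADB
    D ↦ AAD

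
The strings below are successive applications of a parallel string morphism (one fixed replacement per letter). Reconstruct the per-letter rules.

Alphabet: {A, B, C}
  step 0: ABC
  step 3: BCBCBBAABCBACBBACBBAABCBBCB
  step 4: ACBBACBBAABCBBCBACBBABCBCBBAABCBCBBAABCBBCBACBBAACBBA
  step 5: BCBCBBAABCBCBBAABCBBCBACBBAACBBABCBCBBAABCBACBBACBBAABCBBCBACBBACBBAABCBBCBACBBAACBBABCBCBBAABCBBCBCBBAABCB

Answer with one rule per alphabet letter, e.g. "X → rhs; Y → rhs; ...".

A->BCB, B->A, C->CBB

  step 4 ⇒ step 5: ACBBACBBAABCBBCBACBBABCBCBBAABCBCBBAABCBBCBACBBAACBBA ⇒ BCB·CBB·A·A·BCB·CBB·A·A·BCB·BCB·A·CBB·A·A·CBB·A·BCB·CBB·A·A·BCB·A·CBB·A·CBB·A·A·BCB·BCB·A·CBB·A·CBB·A·A·BCB·BCB·A·CBB·A·A·CBB·A·BCB·CBB·A·A·BCB·BCB·CBB·A·A·BCB
    A ↦ BCB
    B ↦ A
    C ↦ CBB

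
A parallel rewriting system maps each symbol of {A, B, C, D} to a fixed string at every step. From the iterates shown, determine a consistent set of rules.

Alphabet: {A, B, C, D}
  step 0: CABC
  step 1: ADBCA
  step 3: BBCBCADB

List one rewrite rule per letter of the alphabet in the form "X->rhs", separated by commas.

A->D, B->BC, C->A, D->B

  step 0 ⇒ step 1: CABC ⇒ A·D·BC·A
    A ↦ D
    B ↦ BC
    C ↦ A
    D ↦ B  (constrained at step 1)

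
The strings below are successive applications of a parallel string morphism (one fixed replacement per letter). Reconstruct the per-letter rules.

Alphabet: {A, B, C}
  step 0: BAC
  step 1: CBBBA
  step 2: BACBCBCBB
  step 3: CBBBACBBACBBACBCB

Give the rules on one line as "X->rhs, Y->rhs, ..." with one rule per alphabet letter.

A->B, B->CB, C->BA

  step 2 ⇒ step 3: BACBCBCBB ⇒ CB·B·BA·CB·BA·CB·BA·CB·CB
    A ↦ B
    B ↦ CB
    C ↦ BA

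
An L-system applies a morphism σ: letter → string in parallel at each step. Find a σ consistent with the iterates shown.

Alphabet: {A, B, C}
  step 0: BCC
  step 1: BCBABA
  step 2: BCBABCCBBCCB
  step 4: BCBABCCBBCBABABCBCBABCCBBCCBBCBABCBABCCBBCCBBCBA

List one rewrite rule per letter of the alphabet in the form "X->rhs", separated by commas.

  step 1 ⇒ step 2: BCBABA ⇒ BC·BA·BC·CB·BC·CB
    A ↦ CB
    B ↦ BC
    C ↦ BA

A->CB, B->BC, C->BA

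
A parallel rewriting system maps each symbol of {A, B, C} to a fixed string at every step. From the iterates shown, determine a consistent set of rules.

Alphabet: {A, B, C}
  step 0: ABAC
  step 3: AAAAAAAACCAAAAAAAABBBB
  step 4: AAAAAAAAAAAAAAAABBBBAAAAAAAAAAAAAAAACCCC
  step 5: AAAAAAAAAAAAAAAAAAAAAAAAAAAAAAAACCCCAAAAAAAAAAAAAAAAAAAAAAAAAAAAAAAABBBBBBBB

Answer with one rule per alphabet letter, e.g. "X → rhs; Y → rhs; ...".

A->AA, B->C, C->BB

  step 4 ⇒ step 5: AAAAAAAAAAAAAAAABBBBAAAAAAAAAAAAAAAACCCC ⇒ AA·AA·AA·AA·AA·AA·AA·AA·AA·AA·AA·AA·AA·AA·AA·AA·C·C·C·C·AA·AA·AA·AA·AA·AA·AA·AA·AA·AA·AA·AA·AA·AA·AA·AA·BB·BB·BB·BB
    A ↦ AA
    B ↦ C
    C ↦ BB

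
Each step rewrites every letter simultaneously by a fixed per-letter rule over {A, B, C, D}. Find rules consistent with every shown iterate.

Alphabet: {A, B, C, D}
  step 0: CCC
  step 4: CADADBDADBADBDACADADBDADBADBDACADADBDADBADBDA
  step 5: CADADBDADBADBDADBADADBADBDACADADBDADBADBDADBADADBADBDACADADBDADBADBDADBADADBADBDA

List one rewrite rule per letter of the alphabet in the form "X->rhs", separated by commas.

  step 4 ⇒ step 5: CADADBDADBADBDACADADBDADBADBDACADADBDADBADBDA ⇒ CA·DA·DB·DA·DB·A·DB·DA·DB·A·DA·DB·A·DB·DA·CA·DA·DB·DA·DB·A·DB·DA·DB·A·DA·DB·A·DB·DA·CA·DA·DB·DA·DB·A·DB·DA·DB·A·DA·DB·A·DB·DA
    A ↦ DA
    B ↦ A
    C ↦ CA
    D ↦ DB

A->DA, B->A, C->CA, D->DB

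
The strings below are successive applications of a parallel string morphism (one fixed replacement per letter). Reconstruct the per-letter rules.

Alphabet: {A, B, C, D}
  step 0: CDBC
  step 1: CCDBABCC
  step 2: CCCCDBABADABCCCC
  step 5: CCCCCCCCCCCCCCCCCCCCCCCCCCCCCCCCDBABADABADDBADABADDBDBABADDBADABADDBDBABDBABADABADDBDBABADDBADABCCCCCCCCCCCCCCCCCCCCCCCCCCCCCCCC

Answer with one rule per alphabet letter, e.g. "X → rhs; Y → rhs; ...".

A->AD, B->AB, C->CC, D->DB

  step 1 ⇒ step 2: CCDBABCC ⇒ CC·CC·DB·AB·AD·AB·CC·CC
    A ↦ AD
    B ↦ AB
    C ↦ CC
    D ↦ DB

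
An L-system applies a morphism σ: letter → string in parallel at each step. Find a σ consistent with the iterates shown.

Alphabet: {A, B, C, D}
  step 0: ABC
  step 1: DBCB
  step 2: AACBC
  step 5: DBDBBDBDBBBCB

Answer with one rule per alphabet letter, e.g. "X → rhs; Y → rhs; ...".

  step 1 ⇒ step 2: DBCB ⇒ AA·C·B·C
    B ↦ C
    C ↦ B
    D ↦ AA
  step 0 ⇒ step 1: ABC ⇒ DB·C·B
    A ↦ DB

A->DB, B->C, C->B, D->AA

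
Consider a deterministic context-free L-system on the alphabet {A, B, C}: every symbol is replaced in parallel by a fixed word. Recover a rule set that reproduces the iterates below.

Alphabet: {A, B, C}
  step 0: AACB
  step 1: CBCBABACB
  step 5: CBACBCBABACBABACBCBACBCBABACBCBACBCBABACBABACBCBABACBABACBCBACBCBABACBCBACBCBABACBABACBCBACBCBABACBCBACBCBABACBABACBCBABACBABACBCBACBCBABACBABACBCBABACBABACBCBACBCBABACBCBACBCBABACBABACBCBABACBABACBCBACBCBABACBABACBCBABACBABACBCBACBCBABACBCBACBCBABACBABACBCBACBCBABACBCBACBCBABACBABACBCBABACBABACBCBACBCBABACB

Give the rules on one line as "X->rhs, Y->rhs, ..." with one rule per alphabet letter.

A->CB, B->ACB, C->AB

  step 0 ⇒ step 1: AACB ⇒ CB·CB·AB·ACB
    A ↦ CB
    B ↦ ACB
    C ↦ AB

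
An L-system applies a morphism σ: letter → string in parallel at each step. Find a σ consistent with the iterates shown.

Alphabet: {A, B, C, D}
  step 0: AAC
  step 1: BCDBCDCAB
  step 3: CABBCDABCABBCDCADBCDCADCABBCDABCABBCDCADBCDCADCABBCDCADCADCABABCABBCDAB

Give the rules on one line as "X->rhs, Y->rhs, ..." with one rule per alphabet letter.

  step 0 ⇒ step 1: AAC ⇒ BCD·BCD·CAB
    A ↦ BCD
    C ↦ CAB
    B ↦ CAD  (constrained at step 1)
    D ↦ AB  (constrained at step 1)

A->BCD, B->CAD, C->CAB, D->AB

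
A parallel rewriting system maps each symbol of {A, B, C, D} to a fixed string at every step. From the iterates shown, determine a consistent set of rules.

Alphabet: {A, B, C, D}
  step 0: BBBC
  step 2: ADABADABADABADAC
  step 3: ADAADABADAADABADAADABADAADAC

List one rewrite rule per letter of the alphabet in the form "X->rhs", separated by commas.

A->AD, B->AB, C->AC, D->A

  step 2 ⇒ step 3: ADABADABADABADAC ⇒ AD·A·AD·AB·AD·A·AD·AB·AD·A·AD·AB·AD·A·AD·AC
    A ↦ AD
    B ↦ AB
    C ↦ AC
    D ↦ A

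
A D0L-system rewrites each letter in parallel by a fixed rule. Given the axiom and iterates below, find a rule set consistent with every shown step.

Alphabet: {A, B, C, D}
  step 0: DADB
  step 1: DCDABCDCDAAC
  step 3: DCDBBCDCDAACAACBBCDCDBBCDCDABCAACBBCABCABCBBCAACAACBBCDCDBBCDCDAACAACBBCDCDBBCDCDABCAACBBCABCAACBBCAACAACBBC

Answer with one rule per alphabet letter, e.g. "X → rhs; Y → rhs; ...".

  step 0 ⇒ step 1: DADB ⇒ DCD·ABC·DCD·AAC
    A ↦ ABC
    B ↦ AAC
    D ↦ DCD
    C ↦ BBC  (constrained at step 1)

A->ABC, B->AAC, C->BBC, D->DCD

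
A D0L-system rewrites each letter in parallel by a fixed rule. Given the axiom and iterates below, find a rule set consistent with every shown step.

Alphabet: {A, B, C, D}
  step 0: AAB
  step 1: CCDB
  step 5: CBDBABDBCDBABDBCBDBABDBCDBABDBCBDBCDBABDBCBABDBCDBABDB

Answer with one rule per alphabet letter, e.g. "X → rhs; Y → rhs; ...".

  step 0 ⇒ step 1: AAB ⇒ C·C·DB
    A ↦ C
    B ↦ DB
    C ↦ CB  (constrained at step 1)
    D ↦ AB  (constrained at step 1)

A->C, B->DB, C->CB, D->AB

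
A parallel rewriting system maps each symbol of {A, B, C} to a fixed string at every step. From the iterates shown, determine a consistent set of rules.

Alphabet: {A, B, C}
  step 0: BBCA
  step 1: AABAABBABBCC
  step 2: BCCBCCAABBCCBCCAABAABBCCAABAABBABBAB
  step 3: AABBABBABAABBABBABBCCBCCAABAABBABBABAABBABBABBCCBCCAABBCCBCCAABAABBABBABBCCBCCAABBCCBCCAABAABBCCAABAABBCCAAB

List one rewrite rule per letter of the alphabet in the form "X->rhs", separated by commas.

  step 2 ⇒ step 3: BCCBCCAABBCCBCCAABAABBCCAABAABBABBAB ⇒ AAB·BAB·BAB·AAB·BAB·BAB·BCC·BCC·AAB·AAB·BAB·BAB·AAB·BAB·BAB·BCC·BCC·AAB·BCC·BCC·AAB·AAB·BAB·BAB·BCC·BCC·AAB·BCC·BCC·AAB·AAB·BCC·AAB·AAB·BCC·AAB
    A ↦ BCC
    B ↦ AAB
    C ↦ BAB

A->BCC, B->AAB, C->BAB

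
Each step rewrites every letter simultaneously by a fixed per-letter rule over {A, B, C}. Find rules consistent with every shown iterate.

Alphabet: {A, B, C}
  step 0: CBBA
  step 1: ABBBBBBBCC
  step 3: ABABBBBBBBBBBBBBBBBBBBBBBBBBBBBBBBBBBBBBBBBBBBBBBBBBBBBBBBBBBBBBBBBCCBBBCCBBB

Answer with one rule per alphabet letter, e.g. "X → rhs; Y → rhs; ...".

A->CC, B->BBB, C->AB

  step 0 ⇒ step 1: CBBA ⇒ AB·BBB·BBB·CC
    A ↦ CC
    B ↦ BBB
    C ↦ AB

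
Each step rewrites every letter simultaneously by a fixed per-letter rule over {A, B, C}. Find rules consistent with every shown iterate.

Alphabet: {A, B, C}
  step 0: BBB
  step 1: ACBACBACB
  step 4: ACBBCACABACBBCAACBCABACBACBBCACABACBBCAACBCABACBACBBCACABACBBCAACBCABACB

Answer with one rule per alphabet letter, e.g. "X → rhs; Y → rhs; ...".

  step 0 ⇒ step 1: BBB ⇒ ACB·ACB·ACB
    B ↦ ACB
    A ↦ CA  (constrained at step 1)
    C ↦ B  (constrained at step 1)

A->CA, B->ACB, C->B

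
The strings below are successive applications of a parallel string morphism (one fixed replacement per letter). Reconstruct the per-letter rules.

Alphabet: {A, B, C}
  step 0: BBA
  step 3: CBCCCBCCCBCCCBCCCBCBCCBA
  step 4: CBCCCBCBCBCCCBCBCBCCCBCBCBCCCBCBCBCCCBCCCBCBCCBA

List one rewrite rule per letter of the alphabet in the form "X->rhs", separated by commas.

A->BA, B->CC, C->CB

  step 3 ⇒ step 4: CBCCCBCCCBCCCBCCCBCBCCBA ⇒ CB·CC·CB·CB·CB·CC·CB·CB·CB·CC·CB·CB·CB·CC·CB·CB·CB·CC·CB·CC·CB·CB·CC·BA
    A ↦ BA
    B ↦ CC
    C ↦ CB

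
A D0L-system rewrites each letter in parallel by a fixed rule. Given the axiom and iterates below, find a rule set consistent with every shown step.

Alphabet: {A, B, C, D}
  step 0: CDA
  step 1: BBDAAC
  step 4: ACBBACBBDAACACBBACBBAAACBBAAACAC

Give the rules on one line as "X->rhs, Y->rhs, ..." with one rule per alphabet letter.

  step 0 ⇒ step 1: CDA ⇒ BB·DA·AC
    A ↦ AC
    C ↦ BB
    D ↦ DA
    B ↦ A  (constrained at step 1)

A->AC, B->A, C->BB, D->DA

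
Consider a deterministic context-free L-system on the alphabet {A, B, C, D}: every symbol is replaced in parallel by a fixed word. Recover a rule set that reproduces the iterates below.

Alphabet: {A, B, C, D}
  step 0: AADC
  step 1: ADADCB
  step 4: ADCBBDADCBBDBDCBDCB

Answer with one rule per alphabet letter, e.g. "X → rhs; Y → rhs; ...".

  step 0 ⇒ step 1: AADC ⇒ AD·AD·C·B
    A ↦ AD
    C ↦ B
    D ↦ C
    B ↦ BD  (constrained at step 1)

A->AD, B->BD, C->B, D->C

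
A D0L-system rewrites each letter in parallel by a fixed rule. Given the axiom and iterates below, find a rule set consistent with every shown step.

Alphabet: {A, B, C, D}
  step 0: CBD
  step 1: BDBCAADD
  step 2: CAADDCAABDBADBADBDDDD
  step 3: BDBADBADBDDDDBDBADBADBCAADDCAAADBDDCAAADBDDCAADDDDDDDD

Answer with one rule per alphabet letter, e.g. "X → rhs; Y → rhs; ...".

A->ADB, B->CAA, C->BDB, D->DD

  step 2 ⇒ step 3: CAADDCAABDBADBADBDDDD ⇒ BDB·ADB·ADB·DD·DD·BDB·ADB·ADB·CAA·DD·CAA·ADB·DD·CAA·ADB·DD·CAA·DD·DD·DD·DD
    A ↦ ADB
    B ↦ CAA
    C ↦ BDB
    D ↦ DD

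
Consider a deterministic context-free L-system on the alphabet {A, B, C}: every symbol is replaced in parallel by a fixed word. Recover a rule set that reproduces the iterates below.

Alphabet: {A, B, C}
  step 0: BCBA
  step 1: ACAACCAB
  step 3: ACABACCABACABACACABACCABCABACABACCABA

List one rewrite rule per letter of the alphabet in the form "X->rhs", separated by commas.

  step 0 ⇒ step 1: BCBA ⇒ AC·A·AC·CAB
    A ↦ CAB
    B ↦ AC
    C ↦ A

A->CAB, B->AC, C->A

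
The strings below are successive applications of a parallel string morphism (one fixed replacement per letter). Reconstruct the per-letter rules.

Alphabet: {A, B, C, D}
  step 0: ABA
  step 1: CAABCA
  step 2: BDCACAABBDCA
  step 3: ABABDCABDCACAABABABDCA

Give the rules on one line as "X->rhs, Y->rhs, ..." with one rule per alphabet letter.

A->CA, B->AB, C->BD, D->A

  step 2 ⇒ step 3: BDCACAABBDCA ⇒ AB·A·BD·CA·BD·CA·CA·AB·AB·A·BD·CA
    A ↦ CA
    B ↦ AB
    C ↦ BD
    D ↦ A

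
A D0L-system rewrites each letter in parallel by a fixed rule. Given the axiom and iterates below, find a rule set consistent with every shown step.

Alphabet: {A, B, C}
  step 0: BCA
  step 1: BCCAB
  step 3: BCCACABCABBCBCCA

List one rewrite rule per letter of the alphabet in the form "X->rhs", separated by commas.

  step 0 ⇒ step 1: BCA ⇒ BC·CA·B
    A ↦ B
    B ↦ BC
    C ↦ CA

A->B, B->BC, C->CA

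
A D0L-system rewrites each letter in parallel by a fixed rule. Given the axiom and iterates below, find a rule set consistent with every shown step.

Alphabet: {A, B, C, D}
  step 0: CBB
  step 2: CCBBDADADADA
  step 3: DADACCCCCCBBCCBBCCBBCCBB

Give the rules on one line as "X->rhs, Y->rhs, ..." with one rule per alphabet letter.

A->BB, B->CC, C->DA, D->CC

  step 2 ⇒ step 3: CCBBDADADADA ⇒ DA·DA·CC·CC·CC·BB·CC·BB·CC·BB·CC·BB
    A ↦ BB
    B ↦ CC
    C ↦ DA
    D ↦ CC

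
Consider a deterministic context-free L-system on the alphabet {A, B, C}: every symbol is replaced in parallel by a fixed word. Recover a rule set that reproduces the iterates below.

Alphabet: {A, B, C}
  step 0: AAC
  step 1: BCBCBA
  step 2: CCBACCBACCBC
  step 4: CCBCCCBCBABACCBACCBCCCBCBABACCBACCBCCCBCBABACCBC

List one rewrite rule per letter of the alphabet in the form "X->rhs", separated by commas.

A->BC, B->CC, C->BA

  step 1 ⇒ step 2: BCBCBA ⇒ CC·BA·CC·BA·CC·BC
    A ↦ BC
    B ↦ CC
    C ↦ BA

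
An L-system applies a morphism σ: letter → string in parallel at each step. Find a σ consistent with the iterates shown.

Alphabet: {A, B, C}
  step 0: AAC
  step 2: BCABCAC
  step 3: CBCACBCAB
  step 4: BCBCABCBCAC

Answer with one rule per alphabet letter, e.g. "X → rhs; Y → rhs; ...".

A->CA, B->C, C->B

  step 3 ⇒ step 4: CBCACBCAB ⇒ B·C·B·CA·B·C·B·CA·C
    A ↦ CA
    B ↦ C
    C ↦ B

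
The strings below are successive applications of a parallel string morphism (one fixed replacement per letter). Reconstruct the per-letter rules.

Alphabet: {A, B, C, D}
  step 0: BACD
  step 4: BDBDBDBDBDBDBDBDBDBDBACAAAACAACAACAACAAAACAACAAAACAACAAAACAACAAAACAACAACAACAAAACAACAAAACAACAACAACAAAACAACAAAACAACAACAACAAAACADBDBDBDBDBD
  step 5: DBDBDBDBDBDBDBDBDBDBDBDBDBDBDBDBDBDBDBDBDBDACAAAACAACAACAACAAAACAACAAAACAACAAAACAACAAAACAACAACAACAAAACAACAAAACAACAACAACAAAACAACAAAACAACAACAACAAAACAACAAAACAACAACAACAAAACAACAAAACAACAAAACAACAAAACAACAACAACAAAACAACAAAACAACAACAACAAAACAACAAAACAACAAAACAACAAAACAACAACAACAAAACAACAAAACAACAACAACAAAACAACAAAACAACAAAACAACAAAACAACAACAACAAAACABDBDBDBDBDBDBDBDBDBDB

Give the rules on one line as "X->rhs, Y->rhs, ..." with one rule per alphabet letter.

A->ACA, B->DBD, C->AA, D->B

  step 4 ⇒ step 5: BDBDBDBDBDBDBDBDBDBDBACAAAACAACAACAACAAAACAACAAAACAACAAAACAACAAAACAACAACAACAAAACAACAAAACAACAACAACAAAACAACAAAACAACAACAACAAAACADBDBDBDBDBD ⇒ DBD·B·DBD·B·DBD·B·DBD·B·DBD·B·DBD·B·DBD·B·DBD·B·DBD·B·DBD·B·DBD·ACA·AA·ACA·ACA·ACA·ACA·AA·ACA·ACA·AA·ACA·ACA·AA·ACA·ACA·AA·ACA·ACA·ACA·ACA·AA·ACA·ACA·AA·ACA·ACA·ACA·ACA·AA·ACA·ACA·AA·ACA·ACA·ACA·ACA·AA·ACA·ACA·AA·ACA·ACA·ACA·ACA·AA·ACA·ACA·AA·ACA·ACA·AA·ACA·ACA·AA·ACA·ACA·ACA·ACA·AA·ACA·ACA·AA·ACA·ACA·ACA·ACA·AA·ACA·ACA·AA·ACA·ACA·AA·ACA·ACA·AA·ACA·ACA·ACA·ACA·AA·ACA·ACA·AA·ACA·ACA·ACA·ACA·AA·ACA·ACA·AA·ACA·ACA·AA·ACA·ACA·AA·ACA·ACA·ACA·ACA·AA·ACA·B·DBD·B·DBD·B·DBD·B·DBD·B·DBD·B
    A ↦ ACA
    B ↦ DBD
    C ↦ AA
    D ↦ B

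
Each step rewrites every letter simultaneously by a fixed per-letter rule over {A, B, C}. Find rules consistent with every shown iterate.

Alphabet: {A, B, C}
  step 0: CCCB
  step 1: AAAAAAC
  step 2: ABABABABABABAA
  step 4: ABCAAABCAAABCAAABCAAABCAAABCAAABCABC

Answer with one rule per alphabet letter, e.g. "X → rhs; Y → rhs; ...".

A->AB, B->C, C->AA

  step 1 ⇒ step 2: AAAAAAC ⇒ AB·AB·AB·AB·AB·AB·AA
    A ↦ AB
    C ↦ AA
  step 0 ⇒ step 1: CCCB ⇒ AA·AA·AA·C
    B ↦ C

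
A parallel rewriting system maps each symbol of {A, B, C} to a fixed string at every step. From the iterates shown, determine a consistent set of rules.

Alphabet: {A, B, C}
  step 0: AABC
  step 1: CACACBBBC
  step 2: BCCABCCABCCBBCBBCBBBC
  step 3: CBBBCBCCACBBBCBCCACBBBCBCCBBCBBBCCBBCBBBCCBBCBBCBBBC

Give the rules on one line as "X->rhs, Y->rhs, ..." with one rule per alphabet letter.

  step 2 ⇒ step 3: BCCABCCABCCBBCBBCBBBC ⇒ CBB·BC·BC·CA·CBB·BC·BC·CA·CBB·BC·BC·CBB·CBB·BC·CBB·CBB·BC·CBB·CBB·CBB·BC
    A ↦ CA
    B ↦ CBB
    C ↦ BC

A->CA, B->CBB, C->BC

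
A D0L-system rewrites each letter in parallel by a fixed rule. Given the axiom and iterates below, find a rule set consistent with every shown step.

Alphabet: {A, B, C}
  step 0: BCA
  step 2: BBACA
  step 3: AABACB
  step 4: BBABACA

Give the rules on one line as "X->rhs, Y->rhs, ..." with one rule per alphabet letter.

A->B, B->A, C->AC

  step 3 ⇒ step 4: AABACB ⇒ B·B·A·B·AC·A
    A ↦ B
    B ↦ A
    C ↦ AC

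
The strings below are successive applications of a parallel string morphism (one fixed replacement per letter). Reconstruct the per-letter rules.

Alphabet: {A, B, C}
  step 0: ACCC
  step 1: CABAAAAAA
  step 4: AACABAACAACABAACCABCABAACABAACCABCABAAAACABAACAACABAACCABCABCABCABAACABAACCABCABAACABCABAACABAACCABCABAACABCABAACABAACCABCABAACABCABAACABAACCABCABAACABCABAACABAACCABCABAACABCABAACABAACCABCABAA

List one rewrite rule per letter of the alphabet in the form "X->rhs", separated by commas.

A->CAB, B->AAC, C->AA

  step 0 ⇒ step 1: ACCC ⇒ CAB·AA·AA·AA
    A ↦ CAB
    C ↦ AA
    B ↦ AAC  (constrained at step 1)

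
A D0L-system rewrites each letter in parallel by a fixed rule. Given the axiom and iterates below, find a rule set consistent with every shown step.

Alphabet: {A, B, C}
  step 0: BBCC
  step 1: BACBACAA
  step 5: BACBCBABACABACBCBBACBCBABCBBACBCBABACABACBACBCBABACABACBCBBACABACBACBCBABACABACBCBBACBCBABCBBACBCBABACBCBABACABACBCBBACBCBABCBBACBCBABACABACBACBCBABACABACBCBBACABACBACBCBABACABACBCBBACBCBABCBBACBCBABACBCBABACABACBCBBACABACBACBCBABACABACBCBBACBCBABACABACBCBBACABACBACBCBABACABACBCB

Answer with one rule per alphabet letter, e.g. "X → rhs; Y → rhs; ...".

A->BCB, B->BAC, C->A

  step 0 ⇒ step 1: BBCC ⇒ BAC·BAC·A·A
    B ↦ BAC
    C ↦ A
    A ↦ BCB  (constrained at step 1)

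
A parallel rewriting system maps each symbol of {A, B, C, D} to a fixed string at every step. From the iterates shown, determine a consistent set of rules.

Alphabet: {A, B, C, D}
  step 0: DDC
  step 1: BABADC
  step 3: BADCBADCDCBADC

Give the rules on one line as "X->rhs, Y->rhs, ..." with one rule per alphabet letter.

  step 0 ⇒ step 1: DDC ⇒ BA·BA·DC
    C ↦ DC
    D ↦ BA
    A ↦ C  (constrained at step 1)
    B ↦ D  (constrained at step 1)

A->C, B->D, C->DC, D->BA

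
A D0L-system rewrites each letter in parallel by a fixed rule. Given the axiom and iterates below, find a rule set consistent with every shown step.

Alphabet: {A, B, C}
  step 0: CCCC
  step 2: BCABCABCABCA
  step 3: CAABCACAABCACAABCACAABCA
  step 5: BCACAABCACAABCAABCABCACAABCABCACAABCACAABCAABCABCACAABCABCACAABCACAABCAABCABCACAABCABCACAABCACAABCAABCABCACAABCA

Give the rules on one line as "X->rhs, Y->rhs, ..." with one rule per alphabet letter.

A->BCA, B->CA, C->A

  step 2 ⇒ step 3: BCABCABCABCA ⇒ CA·A·BCA·CA·A·BCA·CA·A·BCA·CA·A·BCA
    A ↦ BCA
    B ↦ CA
    C ↦ A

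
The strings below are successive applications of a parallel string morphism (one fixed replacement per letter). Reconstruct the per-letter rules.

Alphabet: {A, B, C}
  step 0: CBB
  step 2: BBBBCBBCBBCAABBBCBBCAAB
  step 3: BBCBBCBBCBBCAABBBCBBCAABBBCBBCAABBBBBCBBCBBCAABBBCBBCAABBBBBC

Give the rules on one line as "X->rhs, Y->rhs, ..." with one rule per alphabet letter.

  step 2 ⇒ step 3: BBBBCBBCBBCAABBBCBBCAAB ⇒ BBC·BBC·BBC·BBC·AAB·BBC·BBC·AAB·BBC·BBC·AAB·B·B·BBC·BBC·BBC·AAB·BBC·BBC·AAB·B·B·BBC
    A ↦ B
    B ↦ BBC
    C ↦ AAB

A->B, B->BBC, C->AAB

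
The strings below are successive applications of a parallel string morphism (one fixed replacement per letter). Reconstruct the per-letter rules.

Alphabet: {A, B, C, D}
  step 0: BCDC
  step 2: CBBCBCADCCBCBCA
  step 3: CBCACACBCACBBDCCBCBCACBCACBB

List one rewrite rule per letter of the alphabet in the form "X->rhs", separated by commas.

A->B, B->CA, C->CB, D->DC

  step 2 ⇒ step 3: CBBCBCADCCBCBCA ⇒ CB·CA·CA·CB·CA·CB·B·DC·CB·CB·CA·CB·CA·CB·B
    A ↦ B
    B ↦ CA
    C ↦ CB
    D ↦ DC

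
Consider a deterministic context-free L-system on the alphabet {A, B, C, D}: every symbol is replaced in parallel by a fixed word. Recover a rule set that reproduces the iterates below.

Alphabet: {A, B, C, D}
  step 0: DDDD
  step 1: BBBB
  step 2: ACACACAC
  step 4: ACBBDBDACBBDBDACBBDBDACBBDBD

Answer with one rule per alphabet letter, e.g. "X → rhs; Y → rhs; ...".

A->BD, B->AC, C->AA, D->B

  step 1 ⇒ step 2: BBBB ⇒ AC·AC·AC·AC
    B ↦ AC
    A ↦ BD  (constrained at step 2)
    C ↦ AA  (constrained at step 2)
  step 0 ⇒ step 1: DDDD ⇒ B·B·B·B
    D ↦ B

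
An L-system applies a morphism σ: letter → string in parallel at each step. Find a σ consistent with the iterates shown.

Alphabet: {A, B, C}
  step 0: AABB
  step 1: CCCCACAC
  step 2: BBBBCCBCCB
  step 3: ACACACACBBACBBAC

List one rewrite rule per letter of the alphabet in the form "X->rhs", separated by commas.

A->CC, B->AC, C->B

  step 2 ⇒ step 3: BBBBCCBCCB ⇒ AC·AC·AC·AC·B·B·AC·B·B·AC
    B ↦ AC
    C ↦ B
  step 0 ⇒ step 1: AABB ⇒ CC·CC·AC·AC
    A ↦ CC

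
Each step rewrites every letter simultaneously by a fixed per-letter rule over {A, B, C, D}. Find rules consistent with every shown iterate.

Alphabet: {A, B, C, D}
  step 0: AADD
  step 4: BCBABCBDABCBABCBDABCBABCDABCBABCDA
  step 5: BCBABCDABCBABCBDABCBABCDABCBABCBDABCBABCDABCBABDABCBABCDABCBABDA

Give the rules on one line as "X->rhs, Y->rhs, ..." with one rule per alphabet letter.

  step 4 ⇒ step 5: BCBABCBDABCBABCBDABCBABCDABCBABCDA ⇒ BC·BA·BC·DA·BC·BA·BC·B·DA·BC·BA·BC·DA·BC·BA·BC·B·DA·BC·BA·BC·DA·BC·BA·B·DA·BC·BA·BC·DA·BC·BA·B·DA
    A ↦ DA
    B ↦ BC
    C ↦ BA
    D ↦ B

A->DA, B->BC, C->BA, D->B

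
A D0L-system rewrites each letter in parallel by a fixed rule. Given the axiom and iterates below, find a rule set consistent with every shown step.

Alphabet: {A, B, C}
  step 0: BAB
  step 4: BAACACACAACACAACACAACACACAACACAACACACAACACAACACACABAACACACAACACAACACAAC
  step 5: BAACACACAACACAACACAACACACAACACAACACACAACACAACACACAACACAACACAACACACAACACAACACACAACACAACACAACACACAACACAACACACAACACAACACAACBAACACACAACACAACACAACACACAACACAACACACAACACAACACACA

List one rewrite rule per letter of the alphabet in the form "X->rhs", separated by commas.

A->AC, B->BA, C->ACA

  step 4 ⇒ step 5: BAACACACAACACAACACAACACACAACACAACACACAACACAACACACABAACACACAACACAACACAAC ⇒ BA·AC·AC·ACA·AC·ACA·AC·ACA·AC·AC·ACA·AC·ACA·AC·AC·ACA·AC·ACA·AC·AC·ACA·AC·ACA·AC·ACA·AC·AC·ACA·AC·ACA·AC·AC·ACA·AC·ACA·AC·ACA·AC·AC·ACA·AC·ACA·AC·AC·ACA·AC·ACA·AC·ACA·AC·BA·AC·AC·ACA·AC·ACA·AC·ACA·AC·AC·ACA·AC·ACA·AC·AC·ACA·AC·ACA·AC·AC·ACA
    A ↦ AC
    B ↦ BA
    C ↦ ACA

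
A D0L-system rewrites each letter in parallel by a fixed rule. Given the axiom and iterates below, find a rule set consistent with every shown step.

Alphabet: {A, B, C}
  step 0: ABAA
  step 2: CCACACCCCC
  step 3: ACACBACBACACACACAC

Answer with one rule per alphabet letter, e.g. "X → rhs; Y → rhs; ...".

A->B, B->CC, C->AC

  step 2 ⇒ step 3: CCACACCCCC ⇒ AC·AC·B·AC·B·AC·AC·AC·AC·AC
    A ↦ B
    C ↦ AC
    B ↦ CC  (constrained at step 0)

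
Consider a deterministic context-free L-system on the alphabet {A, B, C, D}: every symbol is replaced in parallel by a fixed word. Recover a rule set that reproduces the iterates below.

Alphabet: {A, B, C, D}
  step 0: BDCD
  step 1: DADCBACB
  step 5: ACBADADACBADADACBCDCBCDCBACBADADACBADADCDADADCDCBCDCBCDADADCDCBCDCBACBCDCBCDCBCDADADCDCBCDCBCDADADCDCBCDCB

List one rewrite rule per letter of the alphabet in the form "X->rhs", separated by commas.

A->CD, B->DAD, C->A, D->CB

  step 0 ⇒ step 1: BDCD ⇒ DAD·CB·A·CB
    B ↦ DAD
    C ↦ A
    D ↦ CB
    A ↦ CD  (constrained at step 1)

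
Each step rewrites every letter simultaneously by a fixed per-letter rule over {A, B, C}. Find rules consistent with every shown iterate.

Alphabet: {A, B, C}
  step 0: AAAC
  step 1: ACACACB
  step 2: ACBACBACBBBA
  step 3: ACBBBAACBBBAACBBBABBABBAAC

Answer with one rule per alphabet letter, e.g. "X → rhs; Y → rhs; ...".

A->AC, B->BBA, C->B

  step 2 ⇒ step 3: ACBACBACBBBA ⇒ AC·B·BBA·AC·B·BBA·AC·B·BBA·BBA·BBA·AC
    A ↦ AC
    B ↦ BBA
    C ↦ B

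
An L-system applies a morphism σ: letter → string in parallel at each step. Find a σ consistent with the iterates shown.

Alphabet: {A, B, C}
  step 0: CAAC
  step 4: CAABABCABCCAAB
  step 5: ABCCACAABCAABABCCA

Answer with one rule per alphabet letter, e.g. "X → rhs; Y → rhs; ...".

A->C, B->A, C->AB

  step 4 ⇒ step 5: CAABABCABCCAAB ⇒ AB·C·C·A·C·A·AB·C·A·AB·AB·C·C·A
    A ↦ C
    B ↦ A
    C ↦ AB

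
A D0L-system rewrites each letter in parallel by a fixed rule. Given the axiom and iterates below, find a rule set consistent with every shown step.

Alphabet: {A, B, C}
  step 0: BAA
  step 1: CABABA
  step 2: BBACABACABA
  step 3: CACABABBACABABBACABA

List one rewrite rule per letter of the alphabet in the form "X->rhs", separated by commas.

  step 2 ⇒ step 3: BBACABACABA ⇒ CA·CA·BA·B·BA·CA·BA·B·BA·CA·BA
    A ↦ BA
    B ↦ CA
    C ↦ B

A->BA, B->CA, C->B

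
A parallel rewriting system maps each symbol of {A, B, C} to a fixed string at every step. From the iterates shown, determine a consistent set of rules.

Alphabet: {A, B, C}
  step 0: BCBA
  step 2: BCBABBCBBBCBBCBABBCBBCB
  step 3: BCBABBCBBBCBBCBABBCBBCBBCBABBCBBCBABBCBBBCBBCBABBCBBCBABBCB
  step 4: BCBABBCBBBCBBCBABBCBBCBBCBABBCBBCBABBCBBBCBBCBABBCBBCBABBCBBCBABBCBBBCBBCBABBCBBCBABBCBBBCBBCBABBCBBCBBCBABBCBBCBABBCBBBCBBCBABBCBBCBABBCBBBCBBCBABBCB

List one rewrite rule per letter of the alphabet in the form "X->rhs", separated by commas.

  step 3 ⇒ step 4: BCBABBCBBBCBBCBABBCBBCBBCBABBCBBCBABBCBBBCBBCBABBCBBCBABBCB ⇒ BCB·AB·BCB·B·BCB·BCB·AB·BCB·BCB·BCB·AB·BCB·BCB·AB·BCB·B·BCB·BCB·AB·BCB·BCB·AB·BCB·BCB·AB·BCB·B·BCB·BCB·AB·BCB·BCB·AB·BCB·B·BCB·BCB·AB·BCB·BCB·BCB·AB·BCB·BCB·AB·BCB·B·BCB·BCB·AB·BCB·BCB·AB·BCB·B·BCB·BCB·AB·BCB
    A ↦ B
    B ↦ BCB
    C ↦ AB

A->B, B->BCB, C->AB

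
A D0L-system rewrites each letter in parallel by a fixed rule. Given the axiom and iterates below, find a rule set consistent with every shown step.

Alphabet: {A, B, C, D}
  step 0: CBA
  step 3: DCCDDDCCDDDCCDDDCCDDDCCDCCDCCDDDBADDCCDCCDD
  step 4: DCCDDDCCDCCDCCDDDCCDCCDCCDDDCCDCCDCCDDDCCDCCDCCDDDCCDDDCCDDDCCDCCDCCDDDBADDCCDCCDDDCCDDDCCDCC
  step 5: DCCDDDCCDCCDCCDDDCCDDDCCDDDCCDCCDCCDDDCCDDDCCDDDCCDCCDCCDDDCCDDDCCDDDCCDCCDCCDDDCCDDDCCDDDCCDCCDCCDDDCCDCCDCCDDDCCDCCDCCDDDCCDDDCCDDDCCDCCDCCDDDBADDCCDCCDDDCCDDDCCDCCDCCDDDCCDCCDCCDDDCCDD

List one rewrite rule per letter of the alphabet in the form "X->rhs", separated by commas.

A->BAD, B->DDD, C->D, D->DCC

  step 4 ⇒ step 5: DCCDDDCCDCCDCCDDDCCDCCDCCDDDCCDCCDCCDDDCCDCCDCCDDDCCDDDCCDDDCCDCCDCCDDDBADDCCDCCDDDCCDDDCCDCC ⇒ DCC·D·D·DCC·DCC·DCC·D·D·DCC·D·D·DCC·D·D·DCC·DCC·DCC·D·D·DCC·D·D·DCC·D·D·DCC·DCC·DCC·D·D·DCC·D·D·DCC·D·D·DCC·DCC·DCC·D·D·DCC·D·D·DCC·D·D·DCC·DCC·DCC·D·D·DCC·DCC·DCC·D·D·DCC·DCC·DCC·D·D·DCC·D·D·DCC·D·D·DCC·DCC·DCC·DDD·BAD·DCC·DCC·D·D·DCC·D·D·DCC·DCC·DCC·D·D·DCC·DCC·DCC·D·D·DCC·D·D
    A ↦ BAD
    B ↦ DDD
    C ↦ D
    D ↦ DCC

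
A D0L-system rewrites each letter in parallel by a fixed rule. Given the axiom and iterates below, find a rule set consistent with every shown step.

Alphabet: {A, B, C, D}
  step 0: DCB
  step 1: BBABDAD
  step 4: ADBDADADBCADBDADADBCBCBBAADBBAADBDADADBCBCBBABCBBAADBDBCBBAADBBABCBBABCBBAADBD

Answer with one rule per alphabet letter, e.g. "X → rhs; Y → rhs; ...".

  step 0 ⇒ step 1: DCB ⇒ BBA·BD·AD
    B ↦ AD
    C ↦ BD
    D ↦ BBA
    A ↦ BC  (constrained at step 1)

A->BC, B->AD, C->BD, D->BBA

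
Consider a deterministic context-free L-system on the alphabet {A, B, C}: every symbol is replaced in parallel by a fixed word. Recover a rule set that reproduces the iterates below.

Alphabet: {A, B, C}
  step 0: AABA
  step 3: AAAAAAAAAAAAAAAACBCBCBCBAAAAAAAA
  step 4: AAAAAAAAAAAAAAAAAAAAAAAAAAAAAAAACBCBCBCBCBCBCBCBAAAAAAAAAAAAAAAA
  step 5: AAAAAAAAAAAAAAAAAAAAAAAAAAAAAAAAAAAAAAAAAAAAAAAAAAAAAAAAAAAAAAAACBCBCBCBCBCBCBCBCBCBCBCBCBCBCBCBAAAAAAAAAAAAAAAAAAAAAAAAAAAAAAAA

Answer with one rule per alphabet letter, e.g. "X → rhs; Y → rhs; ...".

A->AA, B->CB, C->CB

  step 4 ⇒ step 5: AAAAAAAAAAAAAAAAAAAAAAAAAAAAAAAACBCBCBCBCBCBCBCBAAAAAAAAAAAAAAAA ⇒ AA·AA·AA·AA·AA·AA·AA·AA·AA·AA·AA·AA·AA·AA·AA·AA·AA·AA·AA·AA·AA·AA·AA·AA·AA·AA·AA·AA·AA·AA·AA·AA·CB·CB·CB·CB·CB·CB·CB·CB·CB·CB·CB·CB·CB·CB·CB·CB·AA·AA·AA·AA·AA·AA·AA·AA·AA·AA·AA·AA·AA·AA·AA·AA
    A ↦ AA
    B ↦ CB
    C ↦ CB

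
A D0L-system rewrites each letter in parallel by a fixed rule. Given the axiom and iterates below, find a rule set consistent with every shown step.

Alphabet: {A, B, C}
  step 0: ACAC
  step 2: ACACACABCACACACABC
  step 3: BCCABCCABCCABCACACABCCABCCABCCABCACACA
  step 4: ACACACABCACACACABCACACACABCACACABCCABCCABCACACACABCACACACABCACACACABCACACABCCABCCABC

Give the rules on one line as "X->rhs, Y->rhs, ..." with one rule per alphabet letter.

A->BC, B->ACA, C->CA

  step 3 ⇒ step 4: BCCABCCABCCABCACACABCCABCCABCCABCACACA ⇒ ACA·CA·CA·BC·ACA·CA·CA·BC·ACA·CA·CA·BC·ACA·CA·BC·CA·BC·CA·BC·ACA·CA·CA·BC·ACA·CA·CA·BC·ACA·CA·CA·BC·ACA·CA·BC·CA·BC·CA·BC
    A ↦ BC
    B ↦ ACA
    C ↦ CA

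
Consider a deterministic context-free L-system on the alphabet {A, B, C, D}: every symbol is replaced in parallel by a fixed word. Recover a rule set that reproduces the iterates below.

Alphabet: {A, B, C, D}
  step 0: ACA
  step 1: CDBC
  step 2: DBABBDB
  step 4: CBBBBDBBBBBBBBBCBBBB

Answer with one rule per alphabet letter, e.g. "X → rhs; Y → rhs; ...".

  step 1 ⇒ step 2: CDBC ⇒ DB·A·BB·DB
    B ↦ BB
    C ↦ DB
    D ↦ A
  step 0 ⇒ step 1: ACA ⇒ C·DB·C
    A ↦ C

A->C, B->BB, C->DB, D->A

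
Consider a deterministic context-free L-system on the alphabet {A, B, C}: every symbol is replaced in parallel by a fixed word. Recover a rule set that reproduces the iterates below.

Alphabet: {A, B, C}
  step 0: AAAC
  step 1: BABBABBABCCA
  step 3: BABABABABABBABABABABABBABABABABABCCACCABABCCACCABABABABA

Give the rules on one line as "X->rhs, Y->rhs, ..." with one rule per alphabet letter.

  step 0 ⇒ step 1: AAAC ⇒ BAB·BAB·BAB·CCA
    A ↦ BAB
    C ↦ CCA
    B ↦ A  (constrained at step 1)

A->BAB, B->A, C->CCA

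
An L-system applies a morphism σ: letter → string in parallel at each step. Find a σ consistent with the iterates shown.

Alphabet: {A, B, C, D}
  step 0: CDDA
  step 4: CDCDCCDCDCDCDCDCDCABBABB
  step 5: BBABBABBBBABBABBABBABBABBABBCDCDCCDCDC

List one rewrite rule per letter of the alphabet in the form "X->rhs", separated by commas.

A->C, B->DC, C->BB, D->A

  step 4 ⇒ step 5: CDCDCCDCDCDCDCDCDCABBABB ⇒ BB·A·BB·A·BB·BB·A·BB·A·BB·A·BB·A·BB·A·BB·A·BB·C·DC·DC·C·DC·DC
    A ↦ C
    B ↦ DC
    C ↦ BB
    D ↦ A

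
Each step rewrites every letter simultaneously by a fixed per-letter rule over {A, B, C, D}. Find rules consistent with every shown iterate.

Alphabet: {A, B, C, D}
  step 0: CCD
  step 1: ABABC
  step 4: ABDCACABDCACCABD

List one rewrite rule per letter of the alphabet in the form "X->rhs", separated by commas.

A->D, B->CA, C->AB, D->C

  step 0 ⇒ step 1: CCD ⇒ AB·AB·C
    C ↦ AB
    D ↦ C
    A ↦ D  (constrained at step 1)
    B ↦ CA  (constrained at step 1)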